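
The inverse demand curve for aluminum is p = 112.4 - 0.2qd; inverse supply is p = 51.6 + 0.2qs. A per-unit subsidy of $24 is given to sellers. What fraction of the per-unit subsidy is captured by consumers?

Consumer share = 0.5

Pre-subsidy: 112.4 - 0.2q = 51.6 + 0.2q gives q* = 152 and p* = 82.
With the subsidy, sellers receive ps = pb + 24 for each unit, where pb is the price buyers pay.
On the curves, pb = 112.4 - 0.2q and ps = 51.6 + 0.2q; the wedge ps − pb = 24 gives 51.6 + 0.2q − (112.4 - 0.2q) = 24, so q' = 212.
Then pb = 112.4 − 0.2·212 = 70 and ps = 51.6 + 0.2·212 = 94.
Buyers' price falls by p* − pb = 82 − 70 = 12; sellers' price rises by ps − p* = 94 − 82 = 12.
So consumers capture 12/24 = 0.5 of each unit of subsidy.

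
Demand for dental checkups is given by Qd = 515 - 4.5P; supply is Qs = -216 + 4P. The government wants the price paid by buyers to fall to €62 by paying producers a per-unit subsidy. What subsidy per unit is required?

At a buyer price of 62, quantity demanded is 515 − 4.5·62 = 236.
Sellers supply 236 only when they receive Ps with -216 + 4·Ps = 236, i.e. Ps = 113.
s = Ps − Pb = 113 − 62 = 51.

Required subsidy s = €51 per unit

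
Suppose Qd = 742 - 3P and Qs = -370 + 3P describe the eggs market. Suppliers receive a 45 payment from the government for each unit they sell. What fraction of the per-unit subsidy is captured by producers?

Producer share = 0.5

Pre-subsidy: 742 - 3P = -370 + 3P gives P* = 556/3, Q* = 186.
With the subsidy, sellers receive Ps = Pb + 45 for each unit, where Pb is the price buyers pay.
Supply in terms of Pb becomes Qs = -370 + 3(Pb + 45) = -235 + 3Pb. Setting this equal to demand: 742 - 3Pb = -235 + 3Pb, so Pb = 977/6.
Sellers receive Ps = 977/6 + 45 = 1247/6; Q' = 742 − 3·(977/6) = 253.5.
Buyers' price falls by P* − Pb = 556/3 − 977/6 = 22.5; sellers' price rises by Ps − P* = 1247/6 − 556/3 = 22.5.
So producers capture 22.5/45 = 0.5 of each unit of subsidy.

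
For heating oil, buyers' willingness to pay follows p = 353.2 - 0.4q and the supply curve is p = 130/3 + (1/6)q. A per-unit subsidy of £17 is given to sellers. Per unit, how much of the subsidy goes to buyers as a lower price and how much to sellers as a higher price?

Pre-subsidy: 353.2 - 0.4q = 130/3 + (1/6)q gives q* = 9296/17 and p* = 2286/17.
With the subsidy, sellers receive ps = pb + 17 for each unit, where pb is the price buyers pay.
On the curves, pb = 353.2 - 0.4q and ps = 130/3 + (1/6)q; the wedge ps − pb = 17 gives 130/3 + (1/6)q − (353.2 - 0.4q) = 17, so q' = 9806/17.
Then pb = 353.2 − 0.4·(9806/17) = 2082/17 and ps = 130/3 + (1/6)·(9806/17) = 2371/17.
Buyers' price falls by p* − pb = 2286/17 − 2082/17 = 12; sellers' price rises by ps − p* = 2371/17 − 2286/17 = 5.

Buyers gain £12 per unit; sellers gain £5 per unit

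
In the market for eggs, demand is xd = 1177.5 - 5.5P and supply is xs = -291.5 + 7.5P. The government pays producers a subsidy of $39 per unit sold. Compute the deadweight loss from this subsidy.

Pre-subsidy: 1177.5 - 5.5P = -291.5 + 7.5P gives P* = 113, x* = 556.
With the subsidy, sellers receive Ps = Pb + 39 for each unit, where Pb is the price buyers pay.
Supply in terms of Pb becomes xs = -291.5 + 7.5(Pb + 39) = 1 + 7.5Pb. Setting this equal to demand: 1177.5 - 5.5Pb = 1 + 7.5Pb, so Pb = 90.5.
Sellers receive Ps = 90.5 + 39 = 129.5; x' = 1177.5 − 5.5·90.5 = 679.75.
The subsidy expands output by 679.75 − 556 = 123.75 past the efficient level; on those units the gap between marginal cost and willingness to pay runs from 0 up to 39.
DWL = ½ × 39 × 123.75 = 2413.125.

Deadweight loss = $2413.125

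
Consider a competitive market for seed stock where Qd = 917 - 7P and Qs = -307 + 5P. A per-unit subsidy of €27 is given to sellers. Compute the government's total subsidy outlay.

Pre-subsidy: 917 - 7P = -307 + 5P gives P* = 102, Q* = 203.
With the subsidy, sellers receive Ps = Pb + 27 for each unit, where Pb is the price buyers pay.
Supply in terms of Pb becomes Qs = -307 + 5(Pb + 27) = -172 + 5Pb. Setting this equal to demand: 917 - 7Pb = -172 + 5Pb, so Pb = 90.75.
Sellers receive Ps = 90.75 + 27 = 117.75; Q' = 917 − 7·90.75 = 281.75.
Government outlay = subsidy × quantity = 27 × 281.75 = 7607.25.

Government cost = €7607.25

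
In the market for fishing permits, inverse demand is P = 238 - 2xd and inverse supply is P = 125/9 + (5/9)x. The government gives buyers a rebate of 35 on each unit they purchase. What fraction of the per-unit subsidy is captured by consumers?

Pre-subsidy: 238 - 2x = 125/9 + (5/9)x gives x* = 2017/23 and P* = 1440/23.
With the rebate, buyers effectively pay Pb = Ps − 35, where Ps is the price sellers receive.
On the curves, Pb = 238 - 2x and Ps = 125/9 + (5/9)x; the wedge Ps − Pb = 35 gives 125/9 + (5/9)x − (238 - 2x) = 35, so x' = 2332/23.
Then Pb = 238 − 2·(2332/23) = 810/23 and Ps = 125/9 + (5/9)·(2332/23) = 1615/23.
Buyers' price falls by P* − Pb = 1440/23 − 810/23 = 630/23; sellers' price rises by Ps − P* = 1615/23 − 1440/23 = 175/23.
So consumers capture (630/23)/35 = 18/23 of each unit of subsidy.

Consumer share = 18/23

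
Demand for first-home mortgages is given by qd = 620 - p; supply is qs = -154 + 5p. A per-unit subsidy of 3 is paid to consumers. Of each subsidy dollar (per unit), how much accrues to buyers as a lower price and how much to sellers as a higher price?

Pre-subsidy: 620 - p = -154 + 5p gives p* = 129, q* = 491.
With the rebate, buyers effectively pay pb = ps − 3, where ps is the price sellers receive.
Demand in terms of ps becomes qd = 620 − 1(ps − 3) = 623 - ps. Setting this equal to supply: 623 - ps = -154 + 5ps, so ps = 129.5.
Buyers pay pb = 129.5 − 3 = 126.5; q' = -154 + 5·129.5 = 493.5.
Buyers' price falls by p* − pb = 129 − 126.5 = 2.5; sellers' price rises by ps − p* = 129.5 − 129 = 0.5.

Buyers gain 2.5 per unit; sellers gain 0.5 per unit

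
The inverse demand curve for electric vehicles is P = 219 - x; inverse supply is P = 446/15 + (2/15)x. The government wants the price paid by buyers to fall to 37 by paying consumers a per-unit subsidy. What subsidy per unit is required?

At a buyer price of 37, quantity demanded is 219 − 1·37 = 182.
Sellers supply 182 only when they receive Ps = 446/15 + (2/15)·182 = 54.
s = Ps − Pb = 54 − 37 = 17.

Required subsidy s = 17 per unit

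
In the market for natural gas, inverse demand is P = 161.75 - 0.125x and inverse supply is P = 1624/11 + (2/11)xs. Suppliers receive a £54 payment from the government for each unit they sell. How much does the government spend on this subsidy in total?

Government cost = £11988

Pre-subsidy: 161.75 - 0.125x = 1624/11 + (2/11)x gives x* = 46 and P* = 156.
With the subsidy, sellers receive Ps = Pb + 54 for each unit, where Pb is the price buyers pay.
On the curves, Pb = 161.75 - 0.125x and Ps = 1624/11 + (2/11)x; the wedge Ps − Pb = 54 gives 1624/11 + (2/11)x − (161.75 - 0.125x) = 54, so x' = 222.
Then Pb = 161.75 − 0.125·222 = 134 and Ps = 1624/11 + (2/11)·222 = 188.
Government outlay = subsidy × quantity = 54 × 222 = 11988.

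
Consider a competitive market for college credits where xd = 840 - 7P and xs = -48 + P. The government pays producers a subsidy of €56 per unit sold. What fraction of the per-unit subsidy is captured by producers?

Producer share = 0.875

Pre-subsidy: 840 - 7P = -48 + P gives P* = 111, x* = 63.
With the subsidy, sellers receive Ps = Pb + 56 for each unit, where Pb is the price buyers pay.
Supply in terms of Pb becomes xs = -48 + 1(Pb + 56) = 8 + Pb. Setting this equal to demand: 840 - 7Pb = 8 + Pb, so Pb = 104.
Sellers receive Ps = 104 + 56 = 160; x' = 840 − 7·104 = 112.
Buyers' price falls by P* − Pb = 111 − 104 = 7; sellers' price rises by Ps − P* = 160 − 111 = 49.
So producers capture 49/56 = 0.875 of each unit of subsidy.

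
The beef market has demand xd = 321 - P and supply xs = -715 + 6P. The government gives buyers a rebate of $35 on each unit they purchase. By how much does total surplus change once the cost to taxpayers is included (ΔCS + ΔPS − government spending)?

Net change in total surplus = -$525

Pre-subsidy: 321 - P = -715 + 6P gives P* = 148, x* = 173.
With the rebate, buyers effectively pay Pb = Ps − 35, where Ps is the price sellers receive.
Demand in terms of Ps becomes xd = 321 − 1(Ps − 35) = 356 - Ps. Setting this equal to supply: 356 - Ps = -715 + 6Ps, so Ps = 153.
Buyers pay Pb = 153 − 35 = 118; x' = -715 + 6·153 = 203.
ΔCS = ½(173 + 203)(148 − 118) = 5640; ΔPS = ½(173 + 203)(153 − 148) = 940.
Government spending = 35 × 203 = 7105.
Net change = 5640 + 940 − 7105 = -525. The loss equals the DWL triangle ½·35·30.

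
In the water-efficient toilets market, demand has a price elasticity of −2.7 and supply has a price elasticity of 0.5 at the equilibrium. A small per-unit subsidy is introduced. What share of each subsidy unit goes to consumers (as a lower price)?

Consumer share = 0.15625

For a small subsidy around the equilibrium, the benefit split depends on the relative slopes, which at a point are proportional to the elasticities.
Buyer share = εs/(εs + |εd|) = 0.5/(0.5 + 2.7) = 0.15625; seller share = |εd|/(εs + |εd|) = 0.84375.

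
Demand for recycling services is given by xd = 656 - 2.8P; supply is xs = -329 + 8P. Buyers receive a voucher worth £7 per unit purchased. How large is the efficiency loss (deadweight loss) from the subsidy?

Deadweight loss = 1372/27

Pre-subsidy: 656 - 2.8P = -329 + 8P gives P* = 4925/54, x* = 10817/27.
With the rebate, buyers effectively pay Pb = Ps − 7, where Ps is the price sellers receive.
Demand in terms of Ps becomes xd = 656 − 2.8(Ps − 7) = 675.6 - 2.8Ps. Setting this equal to supply: 675.6 - 2.8Ps = -329 + 8Ps, so Ps = 5023/54.
Buyers pay Pb = 5023/54 − 7 = 4645/54; x' = -329 + 8·(5023/54) = 11209/27.
The subsidy expands output by 11209/27 − 10817/27 = 392/27 past the efficient level; on those units the gap between marginal cost and willingness to pay runs from 0 up to 7.
DWL = ½ × 7 × 392/27 = 1372/27.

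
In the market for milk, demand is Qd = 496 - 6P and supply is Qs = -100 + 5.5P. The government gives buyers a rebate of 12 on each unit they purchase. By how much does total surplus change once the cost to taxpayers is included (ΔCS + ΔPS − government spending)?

Pre-subsidy: 496 - 6P = -100 + 5.5P gives P* = 1192/23, Q* = 4256/23.
With the rebate, buyers effectively pay Pb = Ps − 12, where Ps is the price sellers receive.
Demand in terms of Ps becomes Qd = 496 − 6(Ps − 12) = 568 - 6Ps. Setting this equal to supply: 568 - 6Ps = -100 + 5.5Ps, so Ps = 1336/23.
Buyers pay Pb = 1336/23 − 12 = 1060/23; Q' = -100 + 5.5·(1336/23) = 5048/23.
ΔCS = ½(4256/23 + 5048/23)(1192/23 − 1060/23) = 614064/529; ΔPS = ½(4256/23 + 5048/23)(1336/23 − 1192/23) = 669888/529.
Government spending = 12 × 5048/23 = 60576/23.
Net change = 614064/529 + 669888/529 − 60576/23 = -4752/23. The loss equals the DWL triangle ½·12·792/23.

Net change in total surplus = -4752/23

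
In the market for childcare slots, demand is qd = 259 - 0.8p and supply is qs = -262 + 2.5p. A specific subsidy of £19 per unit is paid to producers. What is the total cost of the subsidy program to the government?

Government cost = 90421/33

Pre-subsidy: 259 - 0.8p = -262 + 2.5p gives p* = 5210/33, q* = 4379/33.
With the subsidy, sellers receive ps = pb + 19 for each unit, where pb is the price buyers pay.
Supply in terms of pb becomes qs = -262 + 2.5(pb + 19) = -214.5 + 2.5pb. Setting this equal to demand: 259 - 0.8pb = -214.5 + 2.5pb, so pb = 4735/33.
Sellers receive ps = 4735/33 + 19 = 5362/33; q' = 259 − 0.8·(4735/33) = 4759/33.
Government outlay = subsidy × quantity = 19 × 4759/33 = 90421/33.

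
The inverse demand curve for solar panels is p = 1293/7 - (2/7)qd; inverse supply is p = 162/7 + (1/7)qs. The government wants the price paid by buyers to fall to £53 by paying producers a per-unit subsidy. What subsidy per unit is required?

At a buyer price of 53, quantity demanded is 646.5 − 3.5·53 = 461.
Sellers supply 461 only when they receive ps = 162/7 + (1/7)·461 = 89.
s = ps − pb = 89 − 53 = 36.

Required subsidy s = £36 per unit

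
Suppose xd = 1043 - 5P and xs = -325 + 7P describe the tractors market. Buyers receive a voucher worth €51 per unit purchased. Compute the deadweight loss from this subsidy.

Deadweight loss = €3793.125

Pre-subsidy: 1043 - 5P = -325 + 7P gives P* = 114, x* = 473.
With the rebate, buyers effectively pay Pb = Ps − 51, where Ps is the price sellers receive.
Demand in terms of Ps becomes xd = 1043 − 5(Ps − 51) = 1298 - 5Ps. Setting this equal to supply: 1298 - 5Ps = -325 + 7Ps, so Ps = 135.25.
Buyers pay Pb = 135.25 − 51 = 84.25; x' = -325 + 7·135.25 = 621.75.
The subsidy expands output by 621.75 − 473 = 148.75 past the efficient level; on those units the gap between marginal cost and willingness to pay runs from 0 up to 51.
DWL = ½ × 51 × 148.75 = 3793.125.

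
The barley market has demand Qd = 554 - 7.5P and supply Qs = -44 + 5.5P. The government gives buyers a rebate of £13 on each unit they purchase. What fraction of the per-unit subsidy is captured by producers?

Pre-subsidy: 554 - 7.5P = -44 + 5.5P gives P* = 46, Q* = 209.
With the rebate, buyers effectively pay Pb = Ps − 13, where Ps is the price sellers receive.
Demand in terms of Ps becomes Qd = 554 − 7.5(Ps − 13) = 651.5 - 7.5Ps. Setting this equal to supply: 651.5 - 7.5Ps = -44 + 5.5Ps, so Ps = 53.5.
Buyers pay Pb = 53.5 − 13 = 40.5; Q' = -44 + 5.5·53.5 = 250.25.
Buyers' price falls by P* − Pb = 46 − 40.5 = 5.5; sellers' price rises by Ps − P* = 53.5 − 46 = 7.5.
So producers capture 7.5/13 = 15/26 of each unit of subsidy.

Producer share = 15/26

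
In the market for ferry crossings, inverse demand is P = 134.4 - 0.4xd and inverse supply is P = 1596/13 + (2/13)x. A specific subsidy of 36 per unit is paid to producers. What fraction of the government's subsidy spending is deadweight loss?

DWL / government spending = 65/172

Pre-subsidy: 134.4 - 0.4x = 1596/13 + (2/13)x gives x* = 21 and P* = 126.
With the subsidy, sellers receive Ps = Pb + 36 for each unit, where Pb is the price buyers pay.
On the curves, Pb = 134.4 - 0.4x and Ps = 1596/13 + (2/13)x; the wedge Ps − Pb = 36 gives 1596/13 + (2/13)x − (134.4 - 0.4x) = 36, so x' = 86.
Then Pb = 134.4 − 0.4·86 = 100 and Ps = 1596/13 + (2/13)·86 = 136.
ΔCS = ½(21 + 86)(126 − 100) = 1391; ΔPS = ½(21 + 86)(136 − 126) = 535.
Government spending = 36 × 86 = 3096.
DWL = ½ × 36 × (86 − 21) = 1170; fraction = 1170 / 3096 = 65/172.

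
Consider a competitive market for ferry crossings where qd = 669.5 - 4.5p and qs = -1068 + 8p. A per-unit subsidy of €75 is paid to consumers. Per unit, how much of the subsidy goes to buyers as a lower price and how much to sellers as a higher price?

Buyers gain €48 per unit; sellers gain €27 per unit

Pre-subsidy: 669.5 - 4.5p = -1068 + 8p gives p* = 139, q* = 44.
With the rebate, buyers effectively pay pb = ps − 75, where ps is the price sellers receive.
Demand in terms of ps becomes qd = 669.5 − 4.5(ps − 75) = 1007 - 4.5ps. Setting this equal to supply: 1007 - 4.5ps = -1068 + 8ps, so ps = 166.
Buyers pay pb = 166 − 75 = 91; q' = -1068 + 8·166 = 260.
Buyers' price falls by p* − pb = 139 − 91 = 48; sellers' price rises by ps − p* = 166 − 139 = 27.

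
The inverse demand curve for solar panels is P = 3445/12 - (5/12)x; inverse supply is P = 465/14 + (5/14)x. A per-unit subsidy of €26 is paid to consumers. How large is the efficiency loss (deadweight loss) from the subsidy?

Deadweight loss = €436.8

Pre-subsidy: 3445/12 - (5/12)x = 465/14 + (5/14)x gives x* = 4265/13 and P* = 1955/13.
With the rebate, buyers effectively pay Pb = Ps − 26, where Ps is the price sellers receive.
On the curves, Pb = 3445/12 - (5/12)x and Ps = 465/14 + (5/14)x; the wedge Ps − Pb = 26 gives 465/14 + (5/14)x − (3445/12 - (5/12)x) = 26, so x' = 23509/65.
Then Pb = 3445/12 − (5/12)·(23509/65) = 1773/13 and Ps = 465/14 + (5/14)·(23509/65) = 2111/13.
The subsidy expands output by 23509/65 − 4265/13 = 33.6 past the efficient level; on those units the gap between marginal cost and willingness to pay runs from 0 up to 26.
DWL = ½ × 26 × 33.6 = 436.8.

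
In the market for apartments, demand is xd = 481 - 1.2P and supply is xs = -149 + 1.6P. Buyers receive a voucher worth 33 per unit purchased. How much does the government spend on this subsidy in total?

Government cost = 269841/35

Pre-subsidy: 481 - 1.2P = -149 + 1.6P gives P* = 225, x* = 211.
With the rebate, buyers effectively pay Pb = Ps − 33, where Ps is the price sellers receive.
Demand in terms of Ps becomes xd = 481 − 1.2(Ps − 33) = 520.6 - 1.2Ps. Setting this equal to supply: 520.6 - 1.2Ps = -149 + 1.6Ps, so Ps = 1674/7.
Buyers pay Pb = 1674/7 − 33 = 1443/7; x' = -149 + 1.6·(1674/7) = 8177/35.
Government outlay = subsidy × quantity = 33 × 8177/35 = 269841/35.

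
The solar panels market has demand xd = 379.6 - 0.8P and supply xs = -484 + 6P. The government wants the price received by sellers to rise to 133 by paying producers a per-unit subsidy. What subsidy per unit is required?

Required subsidy s = 51 per unit

At a seller price of 133, quantity supplied is -484 + 6·133 = 314.
Buyers absorb 314 only when they pay Pb with 379.6 − 0.8·Pb = 314, i.e. Pb = 82.
s = Ps − Pb = 133 − 82 = 51.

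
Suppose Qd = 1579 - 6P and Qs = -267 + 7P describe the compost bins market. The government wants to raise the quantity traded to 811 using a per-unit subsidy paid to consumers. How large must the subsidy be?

At Q = 811, invert demand for the buyer price: Pb = (1579 − 811)/6 = 128; invert supply for the seller price: Ps = (811 − (-267))/7 = 154.
The subsidy must fill the gap: s = Ps − Pb = 154 − 128 = 26.

Required subsidy s = 26 per unit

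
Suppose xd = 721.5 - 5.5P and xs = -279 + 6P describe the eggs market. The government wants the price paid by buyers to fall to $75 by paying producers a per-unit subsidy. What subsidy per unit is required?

Required subsidy s = $23 per unit

At a buyer price of 75, quantity demanded is 721.5 − 5.5·75 = 309.
Sellers supply 309 only when they receive Ps with -279 + 6·Ps = 309, i.e. Ps = 98.
s = Ps − Pb = 98 − 75 = 23.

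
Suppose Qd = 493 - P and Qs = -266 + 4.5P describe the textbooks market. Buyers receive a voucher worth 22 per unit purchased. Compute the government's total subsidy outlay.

Pre-subsidy: 493 - P = -266 + 4.5P gives P* = 138, Q* = 355.
With the rebate, buyers effectively pay Pb = Ps − 22, where Ps is the price sellers receive.
Demand in terms of Ps becomes Qd = 493 − 1(Ps − 22) = 515 - Ps. Setting this equal to supply: 515 - Ps = -266 + 4.5Ps, so Ps = 142.
Buyers pay Pb = 142 − 22 = 120; Q' = -266 + 4.5·142 = 373.
Government outlay = subsidy × quantity = 22 × 373 = 8206.

Government cost = 8206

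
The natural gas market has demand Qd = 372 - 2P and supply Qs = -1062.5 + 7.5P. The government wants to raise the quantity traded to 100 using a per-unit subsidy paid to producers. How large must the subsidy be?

At Q = 100, invert demand for the buyer price: Pb = (372 − 100)/2 = 136; invert supply for the seller price: Ps = (100 − (-1062.5))/7.5 = 155.
The subsidy must fill the gap: s = Ps − Pb = 155 − 136 = 19.

Required subsidy s = 19 per unit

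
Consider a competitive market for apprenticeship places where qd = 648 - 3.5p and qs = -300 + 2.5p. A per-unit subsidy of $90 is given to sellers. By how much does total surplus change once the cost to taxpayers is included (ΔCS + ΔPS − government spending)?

Net change in total surplus = -$5906.25

Pre-subsidy: 648 - 3.5p = -300 + 2.5p gives p* = 158, q* = 95.
With the subsidy, sellers receive ps = pb + 90 for each unit, where pb is the price buyers pay.
Supply in terms of pb becomes qs = -300 + 2.5(pb + 90) = -75 + 2.5pb. Setting this equal to demand: 648 - 3.5pb = -75 + 2.5pb, so pb = 120.5.
Sellers receive ps = 120.5 + 90 = 210.5; q' = 648 − 3.5·120.5 = 226.25.
ΔCS = ½(95 + 226.25)(158 − 120.5) = 6023.4375; ΔPS = ½(95 + 226.25)(210.5 − 158) = 8432.8125.
Government spending = 90 × 226.25 = 20362.5.
Net change = 6023.4375 + 8432.8125 − 20362.5 = -5906.25. The loss equals the DWL triangle ½·90·131.25.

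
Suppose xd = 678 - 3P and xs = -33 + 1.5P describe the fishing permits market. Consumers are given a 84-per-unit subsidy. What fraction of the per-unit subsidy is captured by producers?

Pre-subsidy: 678 - 3P = -33 + 1.5P gives P* = 158, x* = 204.
With the rebate, buyers effectively pay Pb = Ps − 84, where Ps is the price sellers receive.
Demand in terms of Ps becomes xd = 678 − 3(Ps − 84) = 930 - 3Ps. Setting this equal to supply: 930 - 3Ps = -33 + 1.5Ps, so Ps = 214.
Buyers pay Pb = 214 − 84 = 130; x' = -33 + 1.5·214 = 288.
Buyers' price falls by P* − Pb = 158 − 130 = 28; sellers' price rises by Ps − P* = 214 − 158 = 56.
So producers capture 56/84 = 2/3 of each unit of subsidy.

Producer share = 2/3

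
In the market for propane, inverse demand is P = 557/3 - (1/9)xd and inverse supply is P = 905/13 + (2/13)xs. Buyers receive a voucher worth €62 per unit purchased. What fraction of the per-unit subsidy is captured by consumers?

Consumer share = 13/31

Pre-subsidy: 557/3 - (1/9)x = 905/13 + (2/13)x gives x* = 438 and P* = 137.
With the rebate, buyers effectively pay Pb = Ps − 62, where Ps is the price sellers receive.
On the curves, Pb = 557/3 - (1/9)x and Ps = 905/13 + (2/13)x; the wedge Ps − Pb = 62 gives 905/13 + (2/13)x − (557/3 - (1/9)x) = 62, so x' = 672.
Then Pb = 557/3 − (1/9)·672 = 111 and Ps = 905/13 + (2/13)·672 = 173.
Buyers' price falls by P* − Pb = 137 − 111 = 26; sellers' price rises by Ps − P* = 173 − 137 = 36.
So consumers capture 26/62 = 13/31 of each unit of subsidy.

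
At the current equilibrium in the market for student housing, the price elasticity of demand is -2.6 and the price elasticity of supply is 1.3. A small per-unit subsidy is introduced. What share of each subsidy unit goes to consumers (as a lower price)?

Consumer share = 1/3

For a small subsidy around the equilibrium, the benefit split depends on the relative slopes, which at a point are proportional to the elasticities.
Buyer share = εs/(εs + |εd|) = 1.3/(1.3 + 2.6) = 1/3; seller share = |εd|/(εs + |εd|) = 2/3.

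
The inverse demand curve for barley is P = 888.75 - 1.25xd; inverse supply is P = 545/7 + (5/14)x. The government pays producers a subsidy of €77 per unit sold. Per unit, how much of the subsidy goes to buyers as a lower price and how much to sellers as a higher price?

Buyers gain 539/9 per unit; sellers gain 154/9 per unit

Pre-subsidy: 888.75 - 1.25x = 545/7 + (5/14)x gives x* = 4541/9 and P* = 4645/18.
With the subsidy, sellers receive Ps = Pb + 77 for each unit, where Pb is the price buyers pay.
On the curves, Pb = 888.75 - 1.25x and Ps = 545/7 + (5/14)x; the wedge Ps − Pb = 77 gives 545/7 + (5/14)x − (888.75 - 1.25x) = 77, so x' = 8287/15.
Then Pb = 888.75 − 1.25·(8287/15) = 1189/6 and Ps = 545/7 + (5/14)·(8287/15) = 1651/6.
Buyers' price falls by P* − Pb = 4645/18 − 1189/6 = 539/9; sellers' price rises by Ps − P* = 1651/6 − 4645/18 = 154/9.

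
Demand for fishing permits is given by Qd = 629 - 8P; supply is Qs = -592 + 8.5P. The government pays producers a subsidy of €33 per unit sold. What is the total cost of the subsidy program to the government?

Government cost = €5709

Pre-subsidy: 629 - 8P = -592 + 8.5P gives P* = 74, Q* = 37.
With the subsidy, sellers receive Ps = Pb + 33 for each unit, where Pb is the price buyers pay.
Supply in terms of Pb becomes Qs = -592 + 8.5(Pb + 33) = -311.5 + 8.5Pb. Setting this equal to demand: 629 - 8Pb = -311.5 + 8.5Pb, so Pb = 57.
Sellers receive Ps = 57 + 33 = 90; Q' = 629 − 8·57 = 173.
Government outlay = subsidy × quantity = 33 × 173 = 5709.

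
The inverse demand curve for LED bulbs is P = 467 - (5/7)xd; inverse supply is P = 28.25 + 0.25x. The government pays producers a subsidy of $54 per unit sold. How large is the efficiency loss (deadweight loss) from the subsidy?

Pre-subsidy: 467 - (5/7)x = 28.25 + 0.25x gives x* = 455 and P* = 142.
With the subsidy, sellers receive Ps = Pb + 54 for each unit, where Pb is the price buyers pay.
On the curves, Pb = 467 - (5/7)x and Ps = 28.25 + 0.25x; the wedge Ps − Pb = 54 gives 28.25 + 0.25x − (467 - (5/7)x) = 54, so x' = 511.
Then Pb = 467 − (5/7)·511 = 102 and Ps = 28.25 + 0.25·511 = 156.
The subsidy expands output by 511 − 455 = 56 past the efficient level; on those units the gap between marginal cost and willingness to pay runs from 0 up to 54.
DWL = ½ × 54 × 56 = 1512.

Deadweight loss = $1512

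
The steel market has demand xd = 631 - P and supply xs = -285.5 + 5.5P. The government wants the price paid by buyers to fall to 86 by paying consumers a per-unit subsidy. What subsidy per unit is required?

Required subsidy s = 65 per unit

At a buyer price of 86, quantity demanded is 631 − 1·86 = 545.
Sellers supply 545 only when they receive Ps with -285.5 + 5.5·Ps = 545, i.e. Ps = 151.
s = Ps − Pb = 151 − 86 = 65.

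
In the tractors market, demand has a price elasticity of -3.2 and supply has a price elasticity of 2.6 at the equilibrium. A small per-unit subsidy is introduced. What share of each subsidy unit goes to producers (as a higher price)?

Producer share = 16/29

For a small subsidy around the equilibrium, the benefit split depends on the relative slopes, which at a point are proportional to the elasticities.
Buyer share = εs/(εs + |εd|) = 2.6/(2.6 + 3.2) = 13/29; seller share = |εd|/(εs + |εd|) = 16/29.
So producers capture 16/29 of the subsidy.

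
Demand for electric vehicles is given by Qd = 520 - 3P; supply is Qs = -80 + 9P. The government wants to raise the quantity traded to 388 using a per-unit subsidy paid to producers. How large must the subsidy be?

Required subsidy s = 8 per unit

At Q = 388, invert demand for the buyer price: Pb = (520 − 388)/3 = 44; invert supply for the seller price: Ps = (388 − (-80))/9 = 52.
The subsidy must fill the gap: s = Ps − Pb = 52 − 44 = 8.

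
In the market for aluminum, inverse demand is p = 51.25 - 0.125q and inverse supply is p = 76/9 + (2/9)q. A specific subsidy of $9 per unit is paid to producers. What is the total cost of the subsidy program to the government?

Government cost = $1342.8

Pre-subsidy: 51.25 - 0.125q = 76/9 + (2/9)q gives q* = 123.28 and p* = 35.84.
With the subsidy, sellers receive ps = pb + 9 for each unit, where pb is the price buyers pay.
On the curves, pb = 51.25 - 0.125q and ps = 76/9 + (2/9)q; the wedge ps − pb = 9 gives 76/9 + (2/9)q − (51.25 - 0.125q) = 9, so q' = 149.2.
Then pb = 51.25 − 0.125·149.2 = 32.6 and ps = 76/9 + (2/9)·149.2 = 41.6.
Government outlay = subsidy × quantity = 9 × 149.2 = 1342.8.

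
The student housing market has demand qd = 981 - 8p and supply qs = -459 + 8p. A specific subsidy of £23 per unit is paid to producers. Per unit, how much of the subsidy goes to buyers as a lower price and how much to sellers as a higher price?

Buyers gain £11.5 per unit; sellers gain £11.5 per unit

Pre-subsidy: 981 - 8p = -459 + 8p gives p* = 90, q* = 261.
With the subsidy, sellers receive ps = pb + 23 for each unit, where pb is the price buyers pay.
Supply in terms of pb becomes qs = -459 + 8(pb + 23) = -275 + 8pb. Setting this equal to demand: 981 - 8pb = -275 + 8pb, so pb = 78.5.
Sellers receive ps = 78.5 + 23 = 101.5; q' = 981 − 8·78.5 = 353.
Buyers' price falls by p* − pb = 90 − 78.5 = 11.5; sellers' price rises by ps − p* = 101.5 − 90 = 11.5.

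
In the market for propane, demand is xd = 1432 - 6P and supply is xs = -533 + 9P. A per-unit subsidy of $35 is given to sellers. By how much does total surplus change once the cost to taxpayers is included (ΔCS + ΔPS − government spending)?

Net change in total surplus = -$2205

Pre-subsidy: 1432 - 6P = -533 + 9P gives P* = 131, x* = 646.
With the subsidy, sellers receive Ps = Pb + 35 for each unit, where Pb is the price buyers pay.
Supply in terms of Pb becomes xs = -533 + 9(Pb + 35) = -218 + 9Pb. Setting this equal to demand: 1432 - 6Pb = -218 + 9Pb, so Pb = 110.
Sellers receive Ps = 110 + 35 = 145; x' = 1432 − 6·110 = 772.
ΔCS = ½(646 + 772)(131 − 110) = 14889; ΔPS = ½(646 + 772)(145 − 131) = 9926.
Government spending = 35 × 772 = 27020.
Net change = 14889 + 9926 − 27020 = -2205. The loss equals the DWL triangle ½·35·126.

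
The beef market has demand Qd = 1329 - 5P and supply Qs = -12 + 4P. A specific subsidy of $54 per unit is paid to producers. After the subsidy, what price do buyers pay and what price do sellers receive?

Pre-subsidy: 1329 - 5P = -12 + 4P gives P* = 149, Q* = 584.
With the subsidy, sellers receive Ps = Pb + 54 for each unit, where Pb is the price buyers pay.
Supply in terms of Pb becomes Qs = -12 + 4(Pb + 54) = 204 + 4Pb. Setting this equal to demand: 1329 - 5Pb = 204 + 4Pb, so Pb = 125.
Sellers receive Ps = 125 + 54 = 179; Q' = 1329 − 5·125 = 704.

Buyers pay $125; sellers receive $179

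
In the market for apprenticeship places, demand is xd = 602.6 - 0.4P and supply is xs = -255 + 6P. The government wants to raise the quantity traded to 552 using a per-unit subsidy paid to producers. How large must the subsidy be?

At x = 552, invert demand for the buyer price: Pb = (602.6 − 552)/0.4 = 126.5; invert supply for the seller price: Ps = (552 − (-255))/6 = 134.5.
The subsidy must fill the gap: s = Ps − Pb = 134.5 − 126.5 = 8.

Required subsidy s = 8 per unit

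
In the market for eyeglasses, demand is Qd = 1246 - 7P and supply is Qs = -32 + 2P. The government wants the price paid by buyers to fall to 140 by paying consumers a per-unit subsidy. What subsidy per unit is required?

Required subsidy s = 9 per unit

At a buyer price of 140, quantity demanded is 1246 − 7·140 = 266.
Sellers supply 266 only when they receive Ps with -32 + 2·Ps = 266, i.e. Ps = 149.
s = Ps − Pb = 149 − 140 = 9.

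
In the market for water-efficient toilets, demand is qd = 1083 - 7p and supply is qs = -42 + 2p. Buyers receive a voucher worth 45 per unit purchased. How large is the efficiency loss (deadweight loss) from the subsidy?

Pre-subsidy: 1083 - 7p = -42 + 2p gives p* = 125, q* = 208.
With the rebate, buyers effectively pay pb = ps − 45, where ps is the price sellers receive.
Demand in terms of ps becomes qd = 1083 − 7(ps − 45) = 1398 - 7ps. Setting this equal to supply: 1398 - 7ps = -42 + 2ps, so ps = 160.
Buyers pay pb = 160 − 45 = 115; q' = -42 + 2·160 = 278.
The subsidy expands output by 278 − 208 = 70 past the efficient level; on those units the gap between marginal cost and willingness to pay runs from 0 up to 45.
DWL = ½ × 45 × 70 = 1575.

Deadweight loss = 1575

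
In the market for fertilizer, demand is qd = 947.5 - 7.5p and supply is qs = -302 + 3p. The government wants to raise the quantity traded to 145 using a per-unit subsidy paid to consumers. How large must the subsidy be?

At q = 145, invert demand for the buyer price: pb = (947.5 − 145)/7.5 = 107; invert supply for the seller price: ps = (145 − (-302))/3 = 149.
The subsidy must fill the gap: s = ps − pb = 149 − 107 = 42.

Required subsidy s = 42 per unit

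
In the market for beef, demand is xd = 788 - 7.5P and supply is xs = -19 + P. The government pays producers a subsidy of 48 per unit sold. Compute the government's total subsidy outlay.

Pre-subsidy: 788 - 7.5P = -19 + P gives P* = 1614/17, x* = 1291/17.
With the subsidy, sellers receive Ps = Pb + 48 for each unit, where Pb is the price buyers pay.
Supply in terms of Pb becomes xs = -19 + 1(Pb + 48) = 29 + Pb. Setting this equal to demand: 788 - 7.5Pb = 29 + Pb, so Pb = 1518/17.
Sellers receive Ps = 1518/17 + 48 = 2334/17; x' = 788 − 7.5·(1518/17) = 2011/17.
Government outlay = subsidy × quantity = 48 × 2011/17 = 96528/17.

Government cost = 96528/17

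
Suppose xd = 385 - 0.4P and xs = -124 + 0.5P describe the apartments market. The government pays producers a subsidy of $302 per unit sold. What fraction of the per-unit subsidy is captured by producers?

Pre-subsidy: 385 - 0.4P = -124 + 0.5P gives P* = 5090/9, x* = 1429/9.
With the subsidy, sellers receive Ps = Pb + 302 for each unit, where Pb is the price buyers pay.
Supply in terms of Pb becomes xs = -124 + 0.5(Pb + 302) = 27 + 0.5Pb. Setting this equal to demand: 385 - 0.4Pb = 27 + 0.5Pb, so Pb = 3580/9.
Sellers receive Ps = 3580/9 + 302 = 6298/9; x' = 385 − 0.4·(3580/9) = 2033/9.
Buyers' price falls by P* − Pb = 5090/9 − 3580/9 = 1510/9; sellers' price rises by Ps − P* = 6298/9 − 5090/9 = 1208/9.
So producers capture (1208/9)/302 = 4/9 of each unit of subsidy.

Producer share = 4/9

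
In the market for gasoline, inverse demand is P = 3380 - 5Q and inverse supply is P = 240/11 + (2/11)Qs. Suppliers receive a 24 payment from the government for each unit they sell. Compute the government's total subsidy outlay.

Pre-subsidy: 3380 - 5Q = 240/11 + (2/11)Q gives Q* = 36940/57 and P* = 7960/57.
With the subsidy, sellers receive Ps = Pb + 24 for each unit, where Pb is the price buyers pay.
On the curves, Pb = 3380 - 5Q and Ps = 240/11 + (2/11)Q; the wedge Ps − Pb = 24 gives 240/11 + (2/11)Q − (3380 - 5Q) = 24, so Q' = 37204/57.
Then Pb = 3380 − 5·(37204/57) = 6640/57 and Ps = 240/11 + (2/11)·(37204/57) = 8008/57.
Government outlay = subsidy × quantity = 24 × 37204/57 = 297632/19.

Government cost = 297632/19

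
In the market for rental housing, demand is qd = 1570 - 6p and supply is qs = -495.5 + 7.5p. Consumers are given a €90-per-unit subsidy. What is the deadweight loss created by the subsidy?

Deadweight loss = €13500

Pre-subsidy: 1570 - 6p = -495.5 + 7.5p gives p* = 153, q* = 652.
With the rebate, buyers effectively pay pb = ps − 90, where ps is the price sellers receive.
Demand in terms of ps becomes qd = 1570 − 6(ps − 90) = 2110 - 6ps. Setting this equal to supply: 2110 - 6ps = -495.5 + 7.5ps, so ps = 193.
Buyers pay pb = 193 − 90 = 103; q' = -495.5 + 7.5·193 = 952.
The subsidy expands output by 952 − 652 = 300 past the efficient level; on those units the gap between marginal cost and willingness to pay runs from 0 up to 90.
DWL = ½ × 90 × 300 = 13500.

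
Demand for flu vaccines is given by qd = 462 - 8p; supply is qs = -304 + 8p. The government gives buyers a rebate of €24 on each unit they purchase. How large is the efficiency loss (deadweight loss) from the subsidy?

Pre-subsidy: 462 - 8p = -304 + 8p gives p* = 47.875, q* = 79.
With the rebate, buyers effectively pay pb = ps − 24, where ps is the price sellers receive.
Demand in terms of ps becomes qd = 462 − 8(ps − 24) = 654 - 8ps. Setting this equal to supply: 654 - 8ps = -304 + 8ps, so ps = 59.875.
Buyers pay pb = 59.875 − 24 = 35.875; q' = -304 + 8·59.875 = 175.
The subsidy expands output by 175 − 79 = 96 past the efficient level; on those units the gap between marginal cost and willingness to pay runs from 0 up to 24.
DWL = ½ × 24 × 96 = 1152.

Deadweight loss = €1152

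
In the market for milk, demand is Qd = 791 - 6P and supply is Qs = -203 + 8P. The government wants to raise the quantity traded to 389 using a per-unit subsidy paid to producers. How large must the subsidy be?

At Q = 389, invert demand for the buyer price: Pb = (791 − 389)/6 = 67; invert supply for the seller price: Ps = (389 − (-203))/8 = 74.
The subsidy must fill the gap: s = Ps − Pb = 74 − 67 = 7.

Required subsidy s = 7 per unit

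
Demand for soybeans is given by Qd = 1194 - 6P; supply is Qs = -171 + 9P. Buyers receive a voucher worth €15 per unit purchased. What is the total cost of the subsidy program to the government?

Government cost = €10530

Pre-subsidy: 1194 - 6P = -171 + 9P gives P* = 91, Q* = 648.
With the rebate, buyers effectively pay Pb = Ps − 15, where Ps is the price sellers receive.
Demand in terms of Ps becomes Qd = 1194 − 6(Ps − 15) = 1284 - 6Ps. Setting this equal to supply: 1284 - 6Ps = -171 + 9Ps, so Ps = 97.
Buyers pay Pb = 97 − 15 = 82; Q' = -171 + 9·97 = 702.
Government outlay = subsidy × quantity = 15 × 702 = 10530.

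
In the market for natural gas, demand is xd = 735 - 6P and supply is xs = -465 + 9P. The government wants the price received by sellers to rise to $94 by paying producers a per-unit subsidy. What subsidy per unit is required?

Required subsidy s = $35 per unit

At a seller price of 94, quantity supplied is -465 + 9·94 = 381.
Buyers absorb 381 only when they pay Pb with 735 − 6·Pb = 381, i.e. Pb = 59.
s = Ps − Pb = 94 − 59 = 35.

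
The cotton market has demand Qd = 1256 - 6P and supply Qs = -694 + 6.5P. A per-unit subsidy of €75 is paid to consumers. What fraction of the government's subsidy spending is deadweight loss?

Pre-subsidy: 1256 - 6P = -694 + 6.5P gives P* = 156, Q* = 320.
With the rebate, buyers effectively pay Pb = Ps − 75, where Ps is the price sellers receive.
Demand in terms of Ps becomes Qd = 1256 − 6(Ps − 75) = 1706 - 6Ps. Setting this equal to supply: 1706 - 6Ps = -694 + 6.5Ps, so Ps = 192.
Buyers pay Pb = 192 − 75 = 117; Q' = -694 + 6.5·192 = 554.
ΔCS = ½(320 + 554)(156 − 117) = 17043; ΔPS = ½(320 + 554)(192 − 156) = 15732.
Government spending = 75 × 554 = 41550.
DWL = ½ × 75 × (554 − 320) = 8775; fraction = 8775 / 41550 = 117/554.

DWL / government spending = 117/554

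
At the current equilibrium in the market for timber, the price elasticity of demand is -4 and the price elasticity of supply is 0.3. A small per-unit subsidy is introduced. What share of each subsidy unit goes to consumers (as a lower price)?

For a small subsidy around the equilibrium, the benefit split depends on the relative slopes, which at a point are proportional to the elasticities.
Buyer share = εs/(εs + |εd|) = 0.3/(0.3 + 4) = 3/43; seller share = |εd|/(εs + |εd|) = 40/43.

Consumer share = 3/43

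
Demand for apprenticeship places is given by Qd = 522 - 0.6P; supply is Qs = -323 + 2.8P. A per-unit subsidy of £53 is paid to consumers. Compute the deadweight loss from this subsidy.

Pre-subsidy: 522 - 0.6P = -323 + 2.8P gives P* = 4225/17, Q* = 6339/17.
With the rebate, buyers effectively pay Pb = Ps − 53, where Ps is the price sellers receive.
Demand in terms of Ps becomes Qd = 522 − 0.6(Ps − 53) = 553.8 - 0.6Ps. Setting this equal to supply: 553.8 - 0.6Ps = -323 + 2.8Ps, so Ps = 4384/17.
Buyers pay Pb = 4384/17 − 53 = 3483/17; Q' = -323 + 2.8·(4384/17) = 33921/85.
The subsidy expands output by 33921/85 − 6339/17 = 2226/85 past the efficient level; on those units the gap between marginal cost and willingness to pay runs from 0 up to 53.
DWL = ½ × 53 × 2226/85 = 58989/85.

Deadweight loss = 58989/85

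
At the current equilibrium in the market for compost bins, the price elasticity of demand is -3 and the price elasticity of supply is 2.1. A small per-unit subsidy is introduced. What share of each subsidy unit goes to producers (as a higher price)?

For a small subsidy around the equilibrium, the benefit split depends on the relative slopes, which at a point are proportional to the elasticities.
Buyer share = εs/(εs + |εd|) = 2.1/(2.1 + 3) = 7/17; seller share = |εd|/(εs + |εd|) = 10/17.
So producers capture 10/17 of the subsidy.

Producer share = 10/17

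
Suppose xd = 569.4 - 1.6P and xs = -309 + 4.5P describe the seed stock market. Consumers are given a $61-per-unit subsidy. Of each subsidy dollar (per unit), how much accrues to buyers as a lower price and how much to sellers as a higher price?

Buyers gain $45 per unit; sellers gain $16 per unit

Pre-subsidy: 569.4 - 1.6P = -309 + 4.5P gives P* = 144, x* = 339.
With the rebate, buyers effectively pay Pb = Ps − 61, where Ps is the price sellers receive.
Demand in terms of Ps becomes xd = 569.4 − 1.6(Ps − 61) = 667 - 1.6Ps. Setting this equal to supply: 667 - 1.6Ps = -309 + 4.5Ps, so Ps = 160.
Buyers pay Pb = 160 − 61 = 99; x' = -309 + 4.5·160 = 411.
Buyers' price falls by P* − Pb = 144 − 99 = 45; sellers' price rises by Ps − P* = 160 − 144 = 16.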